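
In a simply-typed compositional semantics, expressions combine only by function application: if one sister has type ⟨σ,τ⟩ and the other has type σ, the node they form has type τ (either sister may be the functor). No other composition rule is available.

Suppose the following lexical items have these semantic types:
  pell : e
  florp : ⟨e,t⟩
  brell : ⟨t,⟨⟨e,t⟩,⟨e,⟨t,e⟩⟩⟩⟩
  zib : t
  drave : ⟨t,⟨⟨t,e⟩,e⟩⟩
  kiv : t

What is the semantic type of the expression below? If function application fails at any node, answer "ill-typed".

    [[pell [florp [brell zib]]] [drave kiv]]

At [brell zib], brell : ⟨t,⟨⟨e,t⟩,⟨e,⟨t,e⟩⟩⟩⟩ takes zib : t, giving ⟨⟨e,t⟩,⟨e,⟨t,e⟩⟩⟩.
At [florp [brell zib]], [brell zib] : ⟨⟨e,t⟩,⟨e,⟨t,e⟩⟩⟩ takes florp : ⟨e,t⟩, giving ⟨e,⟨t,e⟩⟩.
At [pell [florp [brell zib]]], [florp [brell zib]] : ⟨e,⟨t,e⟩⟩ takes pell : e, giving ⟨t,e⟩.
At [drave kiv], drave : ⟨t,⟨⟨t,e⟩,e⟩⟩ takes kiv : t, giving ⟨⟨t,e⟩,e⟩.
At [[pell [florp [brell zib]]] [drave kiv]], [drave kiv] : ⟨⟨t,e⟩,e⟩ takes [pell [florp [brell zib]]] : ⟨t,e⟩, giving e.

e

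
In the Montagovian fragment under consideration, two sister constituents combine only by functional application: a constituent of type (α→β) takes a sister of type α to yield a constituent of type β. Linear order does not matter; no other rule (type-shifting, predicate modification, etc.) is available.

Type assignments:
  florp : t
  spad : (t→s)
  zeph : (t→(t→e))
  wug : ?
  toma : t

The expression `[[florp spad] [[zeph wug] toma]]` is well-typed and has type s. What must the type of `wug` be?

[[florp spad] [[zeph wug] toma]] is required to be s. [florp spad] : s cannot yield s as functor, so [[zeph wug] toma] : (s→s).
[[zeph wug] toma] is required to be (s→s). toma : t cannot yield (s→s) as functor, so [zeph wug] : (t→(s→s)).
[zeph wug] is required to be (t→(s→s)). zeph : (t→(t→e)) cannot yield (t→(s→s)) as functor, so wug : ((t→(t→e))→(t→(s→s))).

((t→(t→e))→(t→(s→s)))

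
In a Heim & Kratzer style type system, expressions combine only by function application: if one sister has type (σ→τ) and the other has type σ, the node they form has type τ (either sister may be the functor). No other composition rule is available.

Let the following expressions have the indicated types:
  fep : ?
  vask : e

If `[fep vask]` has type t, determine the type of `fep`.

For [fep vask] to have type t with vask of type e, fep must be the function: fep : (e→t).

(e→t)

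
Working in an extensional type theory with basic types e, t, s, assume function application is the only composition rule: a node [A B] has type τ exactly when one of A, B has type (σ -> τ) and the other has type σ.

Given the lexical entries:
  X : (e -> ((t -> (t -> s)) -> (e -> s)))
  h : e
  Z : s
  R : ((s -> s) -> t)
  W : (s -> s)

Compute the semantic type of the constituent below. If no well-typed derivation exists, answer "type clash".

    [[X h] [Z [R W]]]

type clash

[X h] — X of type (e -> ((t -> (t -> s)) -> (e -> s))) combines with h of type e: type ((t -> (t -> s)) -> (e -> s)).
[R W] — R of type ((s -> s) -> t) combines with W of type (s -> s): type t.
[Z [R W]]: s and t cannot combine by function application — type clash.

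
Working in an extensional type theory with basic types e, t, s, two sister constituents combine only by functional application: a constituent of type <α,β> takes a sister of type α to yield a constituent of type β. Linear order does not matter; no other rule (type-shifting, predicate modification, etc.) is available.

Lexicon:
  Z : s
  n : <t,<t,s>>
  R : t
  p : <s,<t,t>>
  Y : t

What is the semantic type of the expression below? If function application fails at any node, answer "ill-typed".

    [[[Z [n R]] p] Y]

[n R]: <t,<t,s>> applied to t yields <t,s>.
[Z [n R]]: s with <t,s> — neither is a function whose domain matches the other; composition fails here.

ill-typed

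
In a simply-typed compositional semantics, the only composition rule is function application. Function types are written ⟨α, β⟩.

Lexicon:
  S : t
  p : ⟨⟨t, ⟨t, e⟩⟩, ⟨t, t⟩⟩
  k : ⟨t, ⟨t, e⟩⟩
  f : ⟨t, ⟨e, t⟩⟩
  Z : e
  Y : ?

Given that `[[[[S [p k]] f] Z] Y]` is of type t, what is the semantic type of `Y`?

At [[[[S [p k]] f] Z] Y] (required: t): [[[S [p k]] f] Z] is t, which is not a function with range t; hence Y is the functor — type ⟨t, t⟩.

⟨t, t⟩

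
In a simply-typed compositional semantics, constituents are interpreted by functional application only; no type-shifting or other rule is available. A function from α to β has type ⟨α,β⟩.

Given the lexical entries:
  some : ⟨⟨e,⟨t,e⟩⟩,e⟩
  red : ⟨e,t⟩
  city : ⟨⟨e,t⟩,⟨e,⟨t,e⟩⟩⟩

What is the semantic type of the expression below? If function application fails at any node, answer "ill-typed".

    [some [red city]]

At [red city], city : ⟨⟨e,t⟩,⟨e,⟨t,e⟩⟩⟩ takes red : ⟨e,t⟩, giving ⟨e,⟨t,e⟩⟩.
At [some [red city]], some : ⟨⟨e,⟨t,e⟩⟩,e⟩ takes [red city] : ⟨e,⟨t,e⟩⟩, giving e.

e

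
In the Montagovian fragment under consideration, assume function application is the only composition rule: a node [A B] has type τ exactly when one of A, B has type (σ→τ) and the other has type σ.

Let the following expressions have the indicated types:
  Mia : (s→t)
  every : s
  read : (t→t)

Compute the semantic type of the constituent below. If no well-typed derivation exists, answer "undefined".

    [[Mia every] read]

[Mia every] — Mia of type (s→t) combines with every of type s: type t.
[[Mia every] read] — read of type (t→t) combines with [Mia every] of type t: type t.

t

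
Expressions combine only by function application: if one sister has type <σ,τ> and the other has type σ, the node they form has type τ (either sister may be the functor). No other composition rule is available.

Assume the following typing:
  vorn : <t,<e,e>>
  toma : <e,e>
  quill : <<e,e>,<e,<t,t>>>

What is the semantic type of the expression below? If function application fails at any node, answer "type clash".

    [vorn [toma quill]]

type clash

[toma quill]: quill is <<e,e>,<e,<t,t>>>, toma is <e,e>; result <e,<t,t>>.
At [vorn [toma quill]]: neither <t,<e,e>> nor <e,<t,t>> can take the other as argument; the node is ill-typed.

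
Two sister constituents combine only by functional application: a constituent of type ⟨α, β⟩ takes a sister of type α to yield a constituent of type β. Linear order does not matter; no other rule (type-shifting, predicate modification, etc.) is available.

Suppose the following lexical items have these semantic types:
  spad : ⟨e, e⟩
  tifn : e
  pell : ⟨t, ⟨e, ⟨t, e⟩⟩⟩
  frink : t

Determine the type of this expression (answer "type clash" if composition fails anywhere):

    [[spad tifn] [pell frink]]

At [spad tifn], spad : ⟨e, e⟩ takes tifn : e, giving e.
At [pell frink], pell : ⟨t, ⟨e, ⟨t, e⟩⟩⟩ takes frink : t, giving ⟨e, ⟨t, e⟩⟩.
At [[spad tifn] [pell frink]], [pell frink] : ⟨e, ⟨t, e⟩⟩ takes [spad tifn] : e, giving ⟨t, e⟩.

⟨t, e⟩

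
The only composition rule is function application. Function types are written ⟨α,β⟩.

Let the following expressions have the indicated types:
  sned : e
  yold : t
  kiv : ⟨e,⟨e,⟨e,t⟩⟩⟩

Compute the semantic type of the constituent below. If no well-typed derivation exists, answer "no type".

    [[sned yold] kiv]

At [sned yold]: neither e nor t can take the other as argument; the node is ill-typed.

no type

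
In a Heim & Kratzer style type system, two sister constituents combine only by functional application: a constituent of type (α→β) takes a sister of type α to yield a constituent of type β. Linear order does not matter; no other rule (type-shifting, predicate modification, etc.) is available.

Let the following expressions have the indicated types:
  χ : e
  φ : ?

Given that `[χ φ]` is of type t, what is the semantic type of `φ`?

(e→t)

[χ φ] is required to be t. χ : e cannot yield t as functor, so φ : (e→t).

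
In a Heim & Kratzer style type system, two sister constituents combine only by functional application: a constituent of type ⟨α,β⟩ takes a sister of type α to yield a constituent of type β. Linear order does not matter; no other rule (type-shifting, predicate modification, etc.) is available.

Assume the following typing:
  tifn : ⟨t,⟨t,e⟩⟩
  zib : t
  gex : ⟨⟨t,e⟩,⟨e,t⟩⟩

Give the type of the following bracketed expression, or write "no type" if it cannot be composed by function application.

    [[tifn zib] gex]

[tifn zib] — tifn of type ⟨t,⟨t,e⟩⟩ combines with zib of type t: type ⟨t,e⟩.
[[tifn zib] gex] — gex of type ⟨⟨t,e⟩,⟨e,t⟩⟩ combines with [tifn zib] of type ⟨t,e⟩: type ⟨e,t⟩.

⟨e,t⟩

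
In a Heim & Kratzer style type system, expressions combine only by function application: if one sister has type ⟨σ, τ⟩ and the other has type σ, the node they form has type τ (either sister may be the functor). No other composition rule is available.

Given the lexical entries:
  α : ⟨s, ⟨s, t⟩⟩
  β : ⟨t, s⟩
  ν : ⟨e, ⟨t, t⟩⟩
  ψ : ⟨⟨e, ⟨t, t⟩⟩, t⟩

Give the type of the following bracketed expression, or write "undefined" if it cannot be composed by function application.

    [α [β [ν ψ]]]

[ν ψ]: ψ is ⟨⟨e, ⟨t, t⟩⟩, t⟩, ν is ⟨e, ⟨t, t⟩⟩; result t.
[β [ν ψ]]: β is ⟨t, s⟩, [ν ψ] is t; result s.
[α [β [ν ψ]]]: α is ⟨s, ⟨s, t⟩⟩, [β [ν ψ]] is s; result ⟨s, t⟩.

⟨s, t⟩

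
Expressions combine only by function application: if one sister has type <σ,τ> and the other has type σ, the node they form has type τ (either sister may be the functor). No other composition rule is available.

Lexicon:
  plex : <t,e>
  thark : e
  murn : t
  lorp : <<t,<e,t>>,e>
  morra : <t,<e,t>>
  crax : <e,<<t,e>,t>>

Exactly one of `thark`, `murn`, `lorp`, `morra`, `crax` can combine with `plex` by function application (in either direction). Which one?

thark : e — plex needs t; thark needs nothing (atomic); neither fits.
murn — combines: plex : <t,e> takes murn : t as argument, giving e.
lorp : <<t,<e,t>>,e> — plex needs t; lorp needs <t,<e,t>>; neither fits.
morra : <t,<e,t>> — plex needs t; morra needs t; neither fits.
crax : <e,<<t,e>,t>> — plex needs t; crax needs e; neither fits.

murn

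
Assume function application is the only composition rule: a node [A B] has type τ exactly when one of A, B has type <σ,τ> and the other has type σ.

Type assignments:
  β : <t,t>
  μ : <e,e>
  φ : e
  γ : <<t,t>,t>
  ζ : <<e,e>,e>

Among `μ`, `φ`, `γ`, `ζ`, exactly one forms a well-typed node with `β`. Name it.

γ

μ : <e,e> — β needs t; μ needs e; neither fits.
φ : e — β needs t; φ needs nothing (atomic); neither fits.
γ — combines: γ : <<t,t>,t> takes β : <t,t> as argument, giving t.
ζ : <<e,e>,e> — β needs t; ζ needs <e,e>; neither fits.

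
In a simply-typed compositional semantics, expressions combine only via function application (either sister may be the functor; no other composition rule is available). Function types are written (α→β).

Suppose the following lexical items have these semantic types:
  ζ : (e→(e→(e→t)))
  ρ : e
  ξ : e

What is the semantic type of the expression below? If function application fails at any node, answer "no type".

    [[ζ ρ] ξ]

[ζ ρ]: ζ is (e→(e→(e→t))), ρ is e; result (e→(e→t)).
[[ζ ρ] ξ]: [ζ ρ] is (e→(e→t)), ξ is e; result (e→t).

(e→t)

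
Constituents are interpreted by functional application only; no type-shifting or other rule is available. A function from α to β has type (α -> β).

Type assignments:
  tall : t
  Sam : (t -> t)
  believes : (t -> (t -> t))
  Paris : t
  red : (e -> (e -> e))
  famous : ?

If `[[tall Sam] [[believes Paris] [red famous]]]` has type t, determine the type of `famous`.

((e -> (e -> e)) -> ((t -> t) -> (t -> t)))

At [[tall Sam] [[believes Paris] [red famous]]] (required: t): [tall Sam] is t, which is not a function with range t; hence [[believes Paris] [red famous]] is the functor — type (t -> t).
At [[believes Paris] [red famous]] (required: (t -> t)): [believes Paris] is (t -> t), which is not a function with range (t -> t); hence [red famous] is the functor — type ((t -> t) -> (t -> t)).
At [red famous] (required: ((t -> t) -> (t -> t))): red is (e -> (e -> e)), which is not a function with range ((t -> t) -> (t -> t)); hence famous is the functor — type ((e -> (e -> e)) -> ((t -> t) -> (t -> t))).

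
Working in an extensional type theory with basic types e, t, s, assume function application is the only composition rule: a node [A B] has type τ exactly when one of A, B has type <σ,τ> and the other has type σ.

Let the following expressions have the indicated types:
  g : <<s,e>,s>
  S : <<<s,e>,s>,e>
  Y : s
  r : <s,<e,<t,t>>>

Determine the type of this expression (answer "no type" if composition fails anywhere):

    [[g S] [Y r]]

<t,t>

[g S]: S is <<<s,e>,s>,e>, g is <<s,e>,s>; result e.
[Y r]: r is <s,<e,<t,t>>>, Y is s; result <e,<t,t>>.
[[g S] [Y r]]: [Y r] is <e,<t,t>>, [g S] is e; result <t,t>.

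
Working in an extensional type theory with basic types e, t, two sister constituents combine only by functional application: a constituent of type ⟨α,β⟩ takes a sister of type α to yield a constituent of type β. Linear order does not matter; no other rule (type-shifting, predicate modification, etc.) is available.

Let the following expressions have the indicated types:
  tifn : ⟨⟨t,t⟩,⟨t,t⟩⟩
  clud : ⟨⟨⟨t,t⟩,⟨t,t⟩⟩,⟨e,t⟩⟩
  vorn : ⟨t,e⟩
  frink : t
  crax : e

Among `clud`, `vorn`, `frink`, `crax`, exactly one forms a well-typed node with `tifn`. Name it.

clud

clud — combines: clud : ⟨⟨⟨t,t⟩,⟨t,t⟩⟩,⟨e,t⟩⟩ takes tifn : ⟨⟨t,t⟩,⟨t,t⟩⟩ as argument, giving ⟨e,t⟩.
vorn : ⟨t,e⟩ — neither side's domain matches the other.
frink : t — neither side's domain matches the other.
crax : e — neither side's domain matches the other.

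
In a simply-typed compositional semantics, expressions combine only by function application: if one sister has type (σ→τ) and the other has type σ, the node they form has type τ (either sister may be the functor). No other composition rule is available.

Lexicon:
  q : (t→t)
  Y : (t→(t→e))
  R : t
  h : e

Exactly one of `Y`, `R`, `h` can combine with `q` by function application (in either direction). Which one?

R

Y : (t→(t→e)) — does not combine with q.
R — combines: q : (t→t) takes R : t as argument, giving t.
h : e — does not combine with q.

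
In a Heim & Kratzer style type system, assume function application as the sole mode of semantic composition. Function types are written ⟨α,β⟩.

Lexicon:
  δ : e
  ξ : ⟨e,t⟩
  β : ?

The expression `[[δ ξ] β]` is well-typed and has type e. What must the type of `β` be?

[[δ ξ] β] is required to be e. [δ ξ] : t cannot yield e as functor, so β : ⟨t,e⟩.

⟨t,e⟩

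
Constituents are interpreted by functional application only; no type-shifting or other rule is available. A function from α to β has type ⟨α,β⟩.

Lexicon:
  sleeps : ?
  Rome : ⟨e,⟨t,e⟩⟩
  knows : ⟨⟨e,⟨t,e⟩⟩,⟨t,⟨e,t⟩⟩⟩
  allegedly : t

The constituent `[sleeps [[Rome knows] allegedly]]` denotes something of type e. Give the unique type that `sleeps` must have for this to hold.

⟨⟨e,t⟩,e⟩

[sleeps [[Rome knows] allegedly]] is required to be e. [[Rome knows] allegedly] : ⟨e,t⟩ cannot yield e as functor, so sleeps : ⟨⟨e,t⟩,e⟩.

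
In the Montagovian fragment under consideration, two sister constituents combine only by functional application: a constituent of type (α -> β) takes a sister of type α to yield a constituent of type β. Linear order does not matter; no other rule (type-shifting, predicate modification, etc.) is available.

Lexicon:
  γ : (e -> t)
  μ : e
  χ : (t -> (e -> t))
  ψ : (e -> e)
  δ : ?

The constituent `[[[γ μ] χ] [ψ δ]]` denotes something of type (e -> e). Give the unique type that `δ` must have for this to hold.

((e -> e) -> ((e -> t) -> (e -> e)))

For [[[γ μ] χ] [ψ δ]] to have type (e -> e) with [[γ μ] χ] of type (e -> t), [ψ δ] must be the function: [ψ δ] : ((e -> t) -> (e -> e)).
For [ψ δ] to have type ((e -> t) -> (e -> e)) with ψ of type (e -> e), δ must be the function: δ : ((e -> e) -> ((e -> t) -> (e -> e))).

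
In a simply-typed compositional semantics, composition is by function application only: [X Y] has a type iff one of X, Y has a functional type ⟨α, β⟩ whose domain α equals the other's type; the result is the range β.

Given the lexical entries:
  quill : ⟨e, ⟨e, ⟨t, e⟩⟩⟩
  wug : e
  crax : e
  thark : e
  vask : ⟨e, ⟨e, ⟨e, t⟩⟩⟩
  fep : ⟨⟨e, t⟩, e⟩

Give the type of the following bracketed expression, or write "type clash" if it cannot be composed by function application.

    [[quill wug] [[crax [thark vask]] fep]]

⟨t, e⟩

[quill wug]: quill is ⟨e, ⟨e, ⟨t, e⟩⟩⟩, wug is e; result ⟨e, ⟨t, e⟩⟩.
[thark vask]: vask is ⟨e, ⟨e, ⟨e, t⟩⟩⟩, thark is e; result ⟨e, ⟨e, t⟩⟩.
[crax [thark vask]]: [thark vask] is ⟨e, ⟨e, t⟩⟩, crax is e; result ⟨e, t⟩.
[[crax [thark vask]] fep]: fep is ⟨⟨e, t⟩, e⟩, [crax [thark vask]] is ⟨e, t⟩; result e.
[[quill wug] [[crax [thark vask]] fep]]: [quill wug] is ⟨e, ⟨t, e⟩⟩, [[crax [thark vask]] fep] is e; result ⟨t, e⟩.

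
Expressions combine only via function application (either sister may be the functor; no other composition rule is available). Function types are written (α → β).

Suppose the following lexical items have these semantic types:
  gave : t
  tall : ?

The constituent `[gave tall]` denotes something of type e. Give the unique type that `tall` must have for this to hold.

At [gave tall] (required: e): gave is t, which is not a function with range e; hence tall is the functor — type (t → e).

(t → e)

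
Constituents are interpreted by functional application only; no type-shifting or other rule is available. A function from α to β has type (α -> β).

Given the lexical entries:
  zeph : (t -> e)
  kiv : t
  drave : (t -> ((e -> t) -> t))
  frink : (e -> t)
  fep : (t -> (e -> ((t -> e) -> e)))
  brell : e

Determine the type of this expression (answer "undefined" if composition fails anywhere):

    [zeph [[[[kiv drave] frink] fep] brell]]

[kiv drave]: functor drave : (t -> ((e -> t) -> t)), argument kiv : t; result ((e -> t) -> t).
[[kiv drave] frink]: functor [kiv drave] : ((e -> t) -> t), argument frink : (e -> t); result t.
[[[kiv drave] frink] fep]: functor fep : (t -> (e -> ((t -> e) -> e))), argument [[kiv drave] frink] : t; result (e -> ((t -> e) -> e)).
[[[[kiv drave] frink] fep] brell]: functor [[[kiv drave] frink] fep] : (e -> ((t -> e) -> e)), argument brell : e; result ((t -> e) -> e).
[zeph [[[[kiv drave] frink] fep] brell]]: functor [[[[kiv drave] frink] fep] brell] : ((t -> e) -> e), argument zeph : (t -> e); result e.

e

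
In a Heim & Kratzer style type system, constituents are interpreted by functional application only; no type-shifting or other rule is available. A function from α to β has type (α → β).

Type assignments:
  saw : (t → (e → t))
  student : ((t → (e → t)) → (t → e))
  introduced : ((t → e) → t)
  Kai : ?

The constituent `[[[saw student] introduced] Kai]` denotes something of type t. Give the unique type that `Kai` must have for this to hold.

(t → t)

[[[saw student] introduced] Kai] must have type t. The sister [[saw student] introduced] has type t; that is not a function onto t, so Kai must be the functor, of type (t → t).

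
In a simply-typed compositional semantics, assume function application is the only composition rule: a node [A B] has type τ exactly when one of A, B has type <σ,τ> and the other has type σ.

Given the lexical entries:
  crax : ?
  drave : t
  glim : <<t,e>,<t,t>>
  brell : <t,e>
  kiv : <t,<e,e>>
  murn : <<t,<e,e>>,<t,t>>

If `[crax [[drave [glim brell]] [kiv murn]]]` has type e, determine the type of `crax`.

[crax [[drave [glim brell]] [kiv murn]]] must have type e. The sister [[drave [glim brell]] [kiv murn]] has type t; that is not a function onto e, so crax must be the functor, of type <t,e>.

<t,e>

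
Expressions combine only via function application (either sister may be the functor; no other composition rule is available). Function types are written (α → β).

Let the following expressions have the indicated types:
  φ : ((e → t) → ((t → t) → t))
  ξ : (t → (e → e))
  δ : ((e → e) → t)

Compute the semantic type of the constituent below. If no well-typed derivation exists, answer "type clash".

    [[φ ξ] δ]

type clash

[φ ξ]: ((e → t) → ((t → t) → t)) and (t → (e → e)) cannot combine by function application — type clash.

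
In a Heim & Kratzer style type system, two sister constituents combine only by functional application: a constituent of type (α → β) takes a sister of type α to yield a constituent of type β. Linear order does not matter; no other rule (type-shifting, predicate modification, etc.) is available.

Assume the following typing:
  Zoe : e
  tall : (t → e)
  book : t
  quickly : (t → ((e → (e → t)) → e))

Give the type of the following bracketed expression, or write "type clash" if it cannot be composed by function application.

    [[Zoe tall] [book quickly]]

[Zoe tall]: e with (t → e) — neither is a function whose domain matches the other; composition fails here.

type clash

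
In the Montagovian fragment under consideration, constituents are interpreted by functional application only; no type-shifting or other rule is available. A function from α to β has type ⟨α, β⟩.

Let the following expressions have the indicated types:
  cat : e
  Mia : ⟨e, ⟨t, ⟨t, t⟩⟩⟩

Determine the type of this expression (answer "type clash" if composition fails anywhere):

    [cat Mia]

At [cat Mia], Mia : ⟨e, ⟨t, ⟨t, t⟩⟩⟩ takes cat : e, giving ⟨t, ⟨t, t⟩⟩.

⟨t, ⟨t, t⟩⟩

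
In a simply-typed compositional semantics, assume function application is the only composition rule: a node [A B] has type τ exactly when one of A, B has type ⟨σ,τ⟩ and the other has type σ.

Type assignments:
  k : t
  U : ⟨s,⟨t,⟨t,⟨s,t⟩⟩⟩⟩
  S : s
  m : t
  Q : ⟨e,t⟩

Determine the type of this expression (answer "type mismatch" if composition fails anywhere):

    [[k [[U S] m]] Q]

type mismatch

[U S] — U of type ⟨s,⟨t,⟨t,⟨s,t⟩⟩⟩⟩ combines with S of type s: type ⟨t,⟨t,⟨s,t⟩⟩⟩.
[[U S] m] — [U S] of type ⟨t,⟨t,⟨s,t⟩⟩⟩ combines with m of type t: type ⟨t,⟨s,t⟩⟩.
[k [[U S] m]] — [[U S] m] of type ⟨t,⟨s,t⟩⟩ combines with k of type t: type ⟨s,t⟩.
[[k [[U S] m]] Q]: ⟨s,t⟩ with ⟨e,t⟩ — neither is a function whose domain matches the other; composition fails here.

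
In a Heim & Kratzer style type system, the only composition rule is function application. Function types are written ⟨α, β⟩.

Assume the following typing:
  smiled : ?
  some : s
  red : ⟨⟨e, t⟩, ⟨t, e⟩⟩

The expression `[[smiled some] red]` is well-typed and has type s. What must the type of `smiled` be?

⟨s, ⟨⟨⟨e, t⟩, ⟨t, e⟩⟩, s⟩⟩

For [[smiled some] red] to have type s with red of type ⟨⟨e, t⟩, ⟨t, e⟩⟩, [smiled some] must be the function: [smiled some] : ⟨⟨⟨e, t⟩, ⟨t, e⟩⟩, s⟩.
For [smiled some] to have type ⟨⟨⟨e, t⟩, ⟨t, e⟩⟩, s⟩ with some of type s, smiled must be the function: smiled : ⟨s, ⟨⟨⟨e, t⟩, ⟨t, e⟩⟩, s⟩⟩.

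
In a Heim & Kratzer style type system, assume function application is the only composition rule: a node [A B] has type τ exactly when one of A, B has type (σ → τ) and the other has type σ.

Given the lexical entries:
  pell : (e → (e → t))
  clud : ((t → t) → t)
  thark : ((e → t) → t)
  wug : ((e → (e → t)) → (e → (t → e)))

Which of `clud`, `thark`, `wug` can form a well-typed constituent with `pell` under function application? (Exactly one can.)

clud : ((t → t) → t) — no; pell wants e, and clud wants (t → t).
thark : ((e → t) → t) — no; pell wants e, and thark wants (e → t).
wug — combines: wug : ((e → (e → t)) → (e → (t → e))) takes pell : (e → (e → t)) as argument, giving (e → (t → e)).

wug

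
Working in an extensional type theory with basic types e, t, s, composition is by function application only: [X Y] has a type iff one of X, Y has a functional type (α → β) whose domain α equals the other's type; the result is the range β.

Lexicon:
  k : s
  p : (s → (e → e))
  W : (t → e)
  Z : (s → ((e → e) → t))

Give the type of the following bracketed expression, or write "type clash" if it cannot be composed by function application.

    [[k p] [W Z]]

[k p]: p is (s → (e → e)), k is s; result (e → e).
[W Z]: (t → e) with (s → ((e → e) → t)) — neither is a function whose domain matches the other; composition fails here.

type clash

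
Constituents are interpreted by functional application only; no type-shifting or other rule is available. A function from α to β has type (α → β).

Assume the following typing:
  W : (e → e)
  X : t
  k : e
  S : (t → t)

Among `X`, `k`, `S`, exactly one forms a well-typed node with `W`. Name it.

X : t — does not combine with W.
k — combines: W : (e → e) takes k : e as argument, giving e.
S : (t → t) — does not combine with W.

k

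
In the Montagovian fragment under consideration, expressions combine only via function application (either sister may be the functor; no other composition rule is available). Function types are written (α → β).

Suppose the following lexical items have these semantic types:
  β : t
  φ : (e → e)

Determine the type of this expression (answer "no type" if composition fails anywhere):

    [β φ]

no type

[β φ]: t and (e → e) cannot combine by function application — type clash.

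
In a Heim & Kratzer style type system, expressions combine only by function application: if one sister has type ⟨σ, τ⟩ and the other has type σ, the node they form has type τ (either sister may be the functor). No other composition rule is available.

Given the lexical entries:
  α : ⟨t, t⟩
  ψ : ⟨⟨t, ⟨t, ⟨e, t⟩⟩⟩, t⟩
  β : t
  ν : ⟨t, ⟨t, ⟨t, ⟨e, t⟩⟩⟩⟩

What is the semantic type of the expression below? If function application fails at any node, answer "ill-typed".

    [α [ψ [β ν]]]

t

[β ν]: ν is ⟨t, ⟨t, ⟨t, ⟨e, t⟩⟩⟩⟩, β is t; result ⟨t, ⟨t, ⟨e, t⟩⟩⟩.
[ψ [β ν]]: ψ is ⟨⟨t, ⟨t, ⟨e, t⟩⟩⟩, t⟩, [β ν] is ⟨t, ⟨t, ⟨e, t⟩⟩⟩; result t.
[α [ψ [β ν]]]: α is ⟨t, t⟩, [ψ [β ν]] is t; result t.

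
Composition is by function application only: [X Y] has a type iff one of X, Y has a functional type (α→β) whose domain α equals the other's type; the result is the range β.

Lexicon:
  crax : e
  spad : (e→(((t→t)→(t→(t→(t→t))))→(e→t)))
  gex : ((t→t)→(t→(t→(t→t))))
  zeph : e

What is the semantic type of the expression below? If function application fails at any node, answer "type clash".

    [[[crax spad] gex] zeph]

[crax spad]: spad is (e→(((t→t)→(t→(t→(t→t))))→(e→t))), crax is e; result (((t→t)→(t→(t→(t→t))))→(e→t)).
[[crax spad] gex]: [crax spad] is (((t→t)→(t→(t→(t→t))))→(e→t)), gex is ((t→t)→(t→(t→(t→t)))); result (e→t).
[[[crax spad] gex] zeph]: [[crax spad] gex] is (e→t), zeph is e; result t.

t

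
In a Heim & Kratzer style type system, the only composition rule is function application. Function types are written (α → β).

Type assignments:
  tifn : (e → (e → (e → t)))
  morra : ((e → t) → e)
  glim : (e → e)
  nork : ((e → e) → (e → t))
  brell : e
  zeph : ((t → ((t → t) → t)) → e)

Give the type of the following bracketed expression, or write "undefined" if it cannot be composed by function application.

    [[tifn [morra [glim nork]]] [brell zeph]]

[glim nork]: functor nork : ((e → e) → (e → t)), argument glim : (e → e); result (e → t).
[morra [glim nork]]: functor morra : ((e → t) → e), argument [glim nork] : (e → t); result e.
[tifn [morra [glim nork]]]: functor tifn : (e → (e → (e → t))), argument [morra [glim nork]] : e; result (e → (e → t)).
[brell zeph]: e with ((t → ((t → t) → t)) → e) — neither is a function whose domain matches the other; composition fails here.

undefined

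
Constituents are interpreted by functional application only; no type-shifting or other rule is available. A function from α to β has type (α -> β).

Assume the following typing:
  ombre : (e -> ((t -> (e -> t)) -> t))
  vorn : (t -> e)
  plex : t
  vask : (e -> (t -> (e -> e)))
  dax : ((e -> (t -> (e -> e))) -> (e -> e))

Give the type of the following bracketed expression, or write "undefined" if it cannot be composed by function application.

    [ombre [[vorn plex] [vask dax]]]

((t -> (e -> t)) -> t)

[vorn plex]: functor vorn : (t -> e), argument plex : t; result e.
[vask dax]: functor dax : ((e -> (t -> (e -> e))) -> (e -> e)), argument vask : (e -> (t -> (e -> e))); result (e -> e).
[[vorn plex] [vask dax]]: functor [vask dax] : (e -> e), argument [vorn plex] : e; result e.
[ombre [[vorn plex] [vask dax]]]: functor ombre : (e -> ((t -> (e -> t)) -> t)), argument [[vorn plex] [vask dax]] : e; result ((t -> (e -> t)) -> t).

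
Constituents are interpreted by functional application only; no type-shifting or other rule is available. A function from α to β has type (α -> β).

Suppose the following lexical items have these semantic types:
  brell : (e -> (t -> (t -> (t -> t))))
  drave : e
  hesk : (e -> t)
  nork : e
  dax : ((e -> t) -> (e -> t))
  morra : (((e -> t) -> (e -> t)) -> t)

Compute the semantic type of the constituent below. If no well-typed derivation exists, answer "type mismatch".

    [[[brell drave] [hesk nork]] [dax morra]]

(t -> t)

[brell drave]: brell is (e -> (t -> (t -> (t -> t)))), drave is e; result (t -> (t -> (t -> t))).
[hesk nork]: hesk is (e -> t), nork is e; result t.
[[brell drave] [hesk nork]]: [brell drave] is (t -> (t -> (t -> t))), [hesk nork] is t; result (t -> (t -> t)).
[dax morra]: morra is (((e -> t) -> (e -> t)) -> t), dax is ((e -> t) -> (e -> t)); result t.
[[[brell drave] [hesk nork]] [dax morra]]: [[brell drave] [hesk nork]] is (t -> (t -> t)), [dax morra] is t; result (t -> t).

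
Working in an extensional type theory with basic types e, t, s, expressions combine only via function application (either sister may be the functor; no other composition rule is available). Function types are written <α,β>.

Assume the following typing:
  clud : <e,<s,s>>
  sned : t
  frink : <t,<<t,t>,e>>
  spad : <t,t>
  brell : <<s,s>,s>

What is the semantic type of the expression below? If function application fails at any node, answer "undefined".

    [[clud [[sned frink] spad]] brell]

s

[sned frink]: functor frink : <t,<<t,t>,e>>, argument sned : t; result <<t,t>,e>.
[[sned frink] spad]: functor [sned frink] : <<t,t>,e>, argument spad : <t,t>; result e.
[clud [[sned frink] spad]]: functor clud : <e,<s,s>>, argument [[sned frink] spad] : e; result <s,s>.
[[clud [[sned frink] spad]] brell]: functor brell : <<s,s>,s>, argument [clud [[sned frink] spad]] : <s,s>; result s.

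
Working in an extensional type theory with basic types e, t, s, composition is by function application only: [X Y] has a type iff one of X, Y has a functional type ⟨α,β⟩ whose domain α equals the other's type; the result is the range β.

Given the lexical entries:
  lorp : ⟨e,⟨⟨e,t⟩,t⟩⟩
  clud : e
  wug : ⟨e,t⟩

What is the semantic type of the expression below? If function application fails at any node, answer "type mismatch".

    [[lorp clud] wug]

[lorp clud]: lorp is ⟨e,⟨⟨e,t⟩,t⟩⟩, clud is e; result ⟨⟨e,t⟩,t⟩.
[[lorp clud] wug]: [lorp clud] is ⟨⟨e,t⟩,t⟩, wug is ⟨e,t⟩; result t.

t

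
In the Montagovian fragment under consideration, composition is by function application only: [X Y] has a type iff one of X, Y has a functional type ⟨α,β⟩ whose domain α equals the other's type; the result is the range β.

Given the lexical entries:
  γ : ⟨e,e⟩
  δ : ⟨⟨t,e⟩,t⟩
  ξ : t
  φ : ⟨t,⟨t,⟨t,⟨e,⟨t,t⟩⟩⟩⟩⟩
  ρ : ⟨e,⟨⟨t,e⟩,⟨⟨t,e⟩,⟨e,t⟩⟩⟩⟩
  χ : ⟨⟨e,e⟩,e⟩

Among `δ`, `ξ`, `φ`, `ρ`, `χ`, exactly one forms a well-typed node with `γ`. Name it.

δ : ⟨⟨t,e⟩,t⟩ — γ needs e; δ needs ⟨t,e⟩; neither fits.
ξ : t — γ needs e; ξ needs nothing (atomic); neither fits.
φ : ⟨t,⟨t,⟨t,⟨e,⟨t,t⟩⟩⟩⟩⟩ — γ needs e; φ needs t; neither fits.
ρ : ⟨e,⟨⟨t,e⟩,⟨⟨t,e⟩,⟨e,t⟩⟩⟩⟩ — γ needs e; ρ needs e; neither fits.
χ — combines: χ : ⟨⟨e,e⟩,e⟩ takes γ : ⟨e,e⟩ as argument, giving e.

χ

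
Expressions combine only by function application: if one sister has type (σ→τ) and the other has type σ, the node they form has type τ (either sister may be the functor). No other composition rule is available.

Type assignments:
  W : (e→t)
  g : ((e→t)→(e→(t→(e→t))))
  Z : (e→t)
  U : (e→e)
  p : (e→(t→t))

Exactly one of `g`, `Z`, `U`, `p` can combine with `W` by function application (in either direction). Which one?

g

g — combines: g : ((e→t)→(e→(t→(e→t)))) takes W : (e→t) as argument, giving (e→(t→(e→t))).
Z : (e→t) — does not combine with W.
U : (e→e) — does not combine with W.
p : (e→(t→t)) — does not combine with W.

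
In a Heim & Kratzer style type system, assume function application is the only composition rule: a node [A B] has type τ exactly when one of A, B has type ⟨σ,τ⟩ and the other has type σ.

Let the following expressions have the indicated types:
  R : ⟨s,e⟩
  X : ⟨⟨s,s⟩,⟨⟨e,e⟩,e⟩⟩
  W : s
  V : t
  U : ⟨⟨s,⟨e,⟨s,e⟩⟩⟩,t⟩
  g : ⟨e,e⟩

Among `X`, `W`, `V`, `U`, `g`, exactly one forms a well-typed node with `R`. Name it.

X : ⟨⟨s,s⟩,⟨⟨e,e⟩,e⟩⟩ — does not combine with R.
W — combines: R : ⟨s,e⟩ takes W : s as argument, giving e.
V : t — does not combine with R.
U : ⟨⟨s,⟨e,⟨s,e⟩⟩⟩,t⟩ — does not combine with R.
g : ⟨e,e⟩ — does not combine with R.

W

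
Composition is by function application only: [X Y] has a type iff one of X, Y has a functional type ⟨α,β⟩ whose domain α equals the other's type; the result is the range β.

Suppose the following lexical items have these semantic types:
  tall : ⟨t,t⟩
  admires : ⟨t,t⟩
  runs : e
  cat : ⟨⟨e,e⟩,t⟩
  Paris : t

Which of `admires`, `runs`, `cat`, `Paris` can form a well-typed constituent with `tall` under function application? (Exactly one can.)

admires : ⟨t,t⟩ — tall needs t; admires needs t; neither fits.
runs : e — tall needs t; runs needs nothing (atomic); neither fits.
cat : ⟨⟨e,e⟩,t⟩ — tall needs t; cat needs ⟨e,e⟩; neither fits.
Paris — combines: tall : ⟨t,t⟩ takes Paris : t as argument, giving t.

Paris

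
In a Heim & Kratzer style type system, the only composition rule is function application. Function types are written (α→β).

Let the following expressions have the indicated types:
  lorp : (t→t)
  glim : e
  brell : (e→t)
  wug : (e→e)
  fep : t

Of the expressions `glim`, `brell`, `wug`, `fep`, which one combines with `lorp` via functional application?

glim : e — lorp needs t; glim needs nothing (atomic); neither fits.
brell : (e→t) — lorp needs t; brell needs e; neither fits.
wug : (e→e) — lorp needs t; wug needs e; neither fits.
fep — combines: lorp : (t→t) takes fep : t as argument, giving t.

fep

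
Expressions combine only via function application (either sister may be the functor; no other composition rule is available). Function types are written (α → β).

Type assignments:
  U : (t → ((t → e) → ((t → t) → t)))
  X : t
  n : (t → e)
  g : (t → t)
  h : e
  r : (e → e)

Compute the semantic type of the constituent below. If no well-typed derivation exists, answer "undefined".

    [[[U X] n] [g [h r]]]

undefined

[U X] — U of type (t → ((t → e) → ((t → t) → t))) combines with X of type t: type ((t → e) → ((t → t) → t)).
[[U X] n] — [U X] of type ((t → e) → ((t → t) → t)) combines with n of type (t → e): type ((t → t) → t).
[h r] — r of type (e → e) combines with h of type e: type e.
[g [h r]]: (t → t) and e cannot combine by function application — type clash.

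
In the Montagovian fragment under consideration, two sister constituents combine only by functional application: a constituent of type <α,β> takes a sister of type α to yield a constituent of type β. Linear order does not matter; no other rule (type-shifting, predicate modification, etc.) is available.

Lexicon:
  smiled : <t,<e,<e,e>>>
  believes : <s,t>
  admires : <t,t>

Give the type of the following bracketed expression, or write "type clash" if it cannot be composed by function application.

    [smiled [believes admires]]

[believes admires]: <s,t> and <t,t> cannot combine by function application — type clash.

type clash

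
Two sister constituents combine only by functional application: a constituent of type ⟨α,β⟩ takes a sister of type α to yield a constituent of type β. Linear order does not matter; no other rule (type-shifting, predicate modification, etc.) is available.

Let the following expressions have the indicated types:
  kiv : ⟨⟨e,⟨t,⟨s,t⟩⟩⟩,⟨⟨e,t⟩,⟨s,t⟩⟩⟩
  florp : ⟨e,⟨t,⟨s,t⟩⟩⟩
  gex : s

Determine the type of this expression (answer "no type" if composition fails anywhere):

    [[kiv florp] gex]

[kiv florp] — kiv of type ⟨⟨e,⟨t,⟨s,t⟩⟩⟩,⟨⟨e,t⟩,⟨s,t⟩⟩⟩ combines with florp of type ⟨e,⟨t,⟨s,t⟩⟩⟩: type ⟨⟨e,t⟩,⟨s,t⟩⟩.
[[kiv florp] gex]: ⟨⟨e,t⟩,⟨s,t⟩⟩ and s cannot combine by function application — type clash.

no type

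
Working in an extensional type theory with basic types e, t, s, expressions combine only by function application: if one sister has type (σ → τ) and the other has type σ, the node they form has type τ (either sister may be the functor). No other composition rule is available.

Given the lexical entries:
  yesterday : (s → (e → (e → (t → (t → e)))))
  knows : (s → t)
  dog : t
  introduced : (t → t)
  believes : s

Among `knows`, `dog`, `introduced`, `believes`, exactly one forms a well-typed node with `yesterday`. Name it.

believes

knows : (s → t) — does not combine with yesterday.
dog : t — does not combine with yesterday.
introduced : (t → t) — does not combine with yesterday.
believes — combines: yesterday : (s → (e → (e → (t → (t → e))))) takes believes : s as argument, giving (e → (e → (t → (t → e)))).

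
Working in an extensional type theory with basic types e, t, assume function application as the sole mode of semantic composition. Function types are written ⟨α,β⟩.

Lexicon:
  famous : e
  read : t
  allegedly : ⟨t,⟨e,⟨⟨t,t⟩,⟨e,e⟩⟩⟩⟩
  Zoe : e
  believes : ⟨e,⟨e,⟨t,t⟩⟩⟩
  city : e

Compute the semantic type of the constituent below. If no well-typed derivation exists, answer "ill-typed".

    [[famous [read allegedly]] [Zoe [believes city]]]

[read allegedly] — allegedly of type ⟨t,⟨e,⟨⟨t,t⟩,⟨e,e⟩⟩⟩⟩ combines with read of type t: type ⟨e,⟨⟨t,t⟩,⟨e,e⟩⟩⟩.
[famous [read allegedly]] — [read allegedly] of type ⟨e,⟨⟨t,t⟩,⟨e,e⟩⟩⟩ combines with famous of type e: type ⟨⟨t,t⟩,⟨e,e⟩⟩.
[believes city] — believes of type ⟨e,⟨e,⟨t,t⟩⟩⟩ combines with city of type e: type ⟨e,⟨t,t⟩⟩.
[Zoe [believes city]] — [believes city] of type ⟨e,⟨t,t⟩⟩ combines with Zoe of type e: type ⟨t,t⟩.
[[famous [read allegedly]] [Zoe [believes city]]] — [famous [read allegedly]] of type ⟨⟨t,t⟩,⟨e,e⟩⟩ combines with [Zoe [believes city]] of type ⟨t,t⟩: type ⟨e,e⟩.

⟨e,e⟩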